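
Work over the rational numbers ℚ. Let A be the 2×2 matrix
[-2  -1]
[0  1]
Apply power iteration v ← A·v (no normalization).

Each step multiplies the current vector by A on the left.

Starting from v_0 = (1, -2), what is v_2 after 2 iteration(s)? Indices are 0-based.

v_0 = (1, -2).
v_1 = A·v_0 = (0, -2).
v_2 = A·v_1 = (2, -2).

v_2 = (2, -2)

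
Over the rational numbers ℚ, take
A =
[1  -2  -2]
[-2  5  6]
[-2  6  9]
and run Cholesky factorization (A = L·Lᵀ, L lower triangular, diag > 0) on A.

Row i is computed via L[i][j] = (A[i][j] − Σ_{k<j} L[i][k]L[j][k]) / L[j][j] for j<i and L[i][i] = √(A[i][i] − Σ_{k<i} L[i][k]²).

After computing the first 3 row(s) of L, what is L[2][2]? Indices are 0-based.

L[2][2] = 1

Step 1: L[0][0] = √(1) = 1.
  L[1][0] = (-2) / L[0][0] = -2.
Step 2: L[1][1] = √(1) = 1.
  L[2][0] = (-2) / L[0][0] = -2.
  L[2][1] = (2) / L[1][1] = 2.
Step 3: L[2][2] = √(1) = 1.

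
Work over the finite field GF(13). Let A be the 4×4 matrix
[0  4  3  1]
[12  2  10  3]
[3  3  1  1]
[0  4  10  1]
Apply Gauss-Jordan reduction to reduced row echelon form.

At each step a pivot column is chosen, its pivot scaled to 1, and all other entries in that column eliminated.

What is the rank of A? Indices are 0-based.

[1] R0 <-> R1
[1] R0 /= 12  ⇒  (1, 11, 3, 10)
     R2 -= 3·R0  ⇒  (0, 9, 5, 10)
[2] R1 /= 4  ⇒  (0, 1, 4, 10)
     R0 -= 11·R1  ⇒  (1, 0, 11, 4)
     R2 -= 9·R1  ⇒  (0, 0, 8, 11)
     R3 -= 4·R1  ⇒  (0, 0, 7, 0)
[3] R2 /= 8  ⇒  (0, 0, 1, 3)
     R0 -= 11·R2  ⇒  (1, 0, 0, 10)
     R1 -= 4·R2  ⇒  (0, 1, 0, 11)
     R3 -= 7·R2  ⇒  (0, 0, 0, 5)
[4] R3 /= 5  ⇒  (0, 0, 0, 1)
     R0 -= 10·R3  ⇒  (1, 0, 0, 0)
     R1 -= 11·R3  ⇒  (0, 1, 0, 0)
     R2 -= 3·R3  ⇒  (0, 0, 1, 0)

rank = 4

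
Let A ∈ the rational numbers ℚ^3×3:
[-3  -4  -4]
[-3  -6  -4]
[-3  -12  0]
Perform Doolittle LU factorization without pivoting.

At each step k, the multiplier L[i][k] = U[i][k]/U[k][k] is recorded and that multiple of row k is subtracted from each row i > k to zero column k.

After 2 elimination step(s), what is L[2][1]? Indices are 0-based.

L[2][1] = 4

k=0: U[0][0]=-3
  eliminate (1,0): mult=1, new row 1: (0, -2, 0); set L[1][0]=1
  eliminate (2,0): mult=1, new row 2: (0, -8, 4); set L[2][0]=1
k=1: U[1][1]=-2
  eliminate (2,1): mult=4, new row 2: (0, 0, 4); set L[2][1]=4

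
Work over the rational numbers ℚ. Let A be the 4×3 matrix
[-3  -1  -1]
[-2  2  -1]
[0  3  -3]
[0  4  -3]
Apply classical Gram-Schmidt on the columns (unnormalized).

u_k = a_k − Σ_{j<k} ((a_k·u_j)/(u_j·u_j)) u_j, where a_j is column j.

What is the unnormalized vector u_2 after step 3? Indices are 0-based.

Step 1: u_0 = a_0 = (-3, -2, 0, 0).
Step 2: u_1 = a_1 − (-1/13)·u_0 = (-16/13, 24/13, 3, 4).
Step 3: u_2 = a_2 − (5/13)·u_0 − (-281/389)·u_1 = (-286/389, 429/389, -324/389, -43/389).

u_2 = (-286/389, 429/389, -324/389, -43/389)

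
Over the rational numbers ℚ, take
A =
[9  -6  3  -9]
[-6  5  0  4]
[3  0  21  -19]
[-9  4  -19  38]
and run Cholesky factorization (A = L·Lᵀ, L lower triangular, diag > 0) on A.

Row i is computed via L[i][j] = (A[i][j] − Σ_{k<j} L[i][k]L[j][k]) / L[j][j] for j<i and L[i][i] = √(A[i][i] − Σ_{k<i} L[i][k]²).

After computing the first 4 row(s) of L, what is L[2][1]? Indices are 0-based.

L[2][1] = 2

Step 1: L[0][0] = √(9) = 3.
  L[1][0] = (-6) / L[0][0] = -2.
Step 2: L[1][1] = √(1) = 1.
  L[2][0] = (3) / L[0][0] = 1.
  L[2][1] = (2) / L[1][1] = 2.
Step 3: L[2][2] = √(16) = 4.
  L[3][0] = (-9) / L[0][0] = -3.
  L[3][1] = (-2) / L[1][1] = -2.
  L[3][2] = (-12) / L[2][2] = -3.
Step 4: L[3][3] = √(16) = 4.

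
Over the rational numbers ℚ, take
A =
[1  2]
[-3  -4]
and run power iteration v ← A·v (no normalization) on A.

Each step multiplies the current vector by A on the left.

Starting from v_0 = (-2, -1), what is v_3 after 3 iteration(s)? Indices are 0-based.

v_3 = (-40, 64)

v_0 = (-2, -1).
v_1 = A·v_0 = (-4, 10).
v_2 = A·v_1 = (16, -28).
v_3 = A·v_2 = (-40, 64).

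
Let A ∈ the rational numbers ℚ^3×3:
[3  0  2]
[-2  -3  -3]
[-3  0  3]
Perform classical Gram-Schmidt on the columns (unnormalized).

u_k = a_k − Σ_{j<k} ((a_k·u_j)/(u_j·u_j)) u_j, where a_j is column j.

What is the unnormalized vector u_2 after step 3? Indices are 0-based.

u_2 = (5/2, 0, 5/2)

Step 1: u_0 = a_0 = (3, -2, -3).
Step 2: u_1 = a_1 − (3/11)·u_0 = (-9/11, -27/11, 9/11).
Step 3: u_2 = a_2 − (3/22)·u_0 − (10/9)·u_1 = (5/2, 0, 5/2).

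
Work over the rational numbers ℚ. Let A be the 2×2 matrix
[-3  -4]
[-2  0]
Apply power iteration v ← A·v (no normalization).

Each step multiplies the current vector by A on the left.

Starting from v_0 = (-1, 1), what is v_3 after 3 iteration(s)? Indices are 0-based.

v_3 = (7, 10)

v_0 = (-1, 1).
v_1 = A·v_0 = (-1, 2).
v_2 = A·v_1 = (-5, 2).
v_3 = A·v_2 = (7, 10).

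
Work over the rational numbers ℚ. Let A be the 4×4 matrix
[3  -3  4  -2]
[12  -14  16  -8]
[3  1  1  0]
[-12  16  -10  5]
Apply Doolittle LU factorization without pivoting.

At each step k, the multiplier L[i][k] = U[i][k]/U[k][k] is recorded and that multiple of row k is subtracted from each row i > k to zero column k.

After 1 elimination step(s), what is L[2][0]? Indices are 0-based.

[col 0] pivot 3
  R1 -= 4*R0 → (0, -2, 0, 0)  (L[1][0] := 4)
  R2 -= 1*R0 → (0, 4, -3, 2)  (L[2][0] := 1)
  R3 -= -4*R0 → (0, 4, 6, -3)  (L[3][0] := -4)

L[2][0] = 1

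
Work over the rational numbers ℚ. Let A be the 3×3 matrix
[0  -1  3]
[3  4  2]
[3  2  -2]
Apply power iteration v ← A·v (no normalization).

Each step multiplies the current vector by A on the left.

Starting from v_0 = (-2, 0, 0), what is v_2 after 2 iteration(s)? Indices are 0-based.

v_0 = (-2, 0, 0).
v_1 = A·v_0 = (0, -6, -6).
v_2 = A·v_1 = (-12, -36, 0).

v_2 = (-12, -36, 0)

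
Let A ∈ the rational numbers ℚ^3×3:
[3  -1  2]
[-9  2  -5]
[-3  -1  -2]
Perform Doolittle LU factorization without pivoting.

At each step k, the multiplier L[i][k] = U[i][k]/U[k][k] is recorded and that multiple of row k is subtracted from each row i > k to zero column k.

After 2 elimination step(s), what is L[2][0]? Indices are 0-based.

L[2][0] = -1

k=0: U[0][0]=3
  eliminate (1,0): mult=-3, new row 1: (0, -1, 1); set L[1][0]=-3
  eliminate (2,0): mult=-1, new row 2: (0, -2, 0); set L[2][0]=-1
k=1: U[1][1]=-1
  eliminate (2,1): mult=2, new row 2: (0, 0, -2); set L[2][1]=2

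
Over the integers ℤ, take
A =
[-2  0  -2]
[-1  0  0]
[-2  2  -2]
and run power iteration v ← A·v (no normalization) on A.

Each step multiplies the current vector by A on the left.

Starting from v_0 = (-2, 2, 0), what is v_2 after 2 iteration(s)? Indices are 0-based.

v_2 = (-24, -4, -20)

v_0 = (-2, 2, 0).
v_1 = A·v_0 = (4, 2, 8).
v_2 = A·v_1 = (-24, -4, -20).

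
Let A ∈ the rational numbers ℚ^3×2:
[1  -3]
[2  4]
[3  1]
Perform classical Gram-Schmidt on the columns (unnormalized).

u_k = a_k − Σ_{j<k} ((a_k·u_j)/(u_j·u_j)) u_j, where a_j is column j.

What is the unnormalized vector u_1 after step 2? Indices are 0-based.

u_1 = (-25/7, 20/7, -5/7)

Step 1: u_0 = a_0 = (1, 2, 3).
Step 2: u_1 = a_1 − (4/7)·u_0 = (-25/7, 20/7, -5/7).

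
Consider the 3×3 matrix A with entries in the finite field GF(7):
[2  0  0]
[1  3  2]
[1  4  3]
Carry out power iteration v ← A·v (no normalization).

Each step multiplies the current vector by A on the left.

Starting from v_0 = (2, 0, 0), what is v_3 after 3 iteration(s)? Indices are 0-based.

v_3 = (2, 2, 6)

v_0 = (2, 0, 0).
v_1 = A·v_0 = (4, 2, 2).
v_2 = A·v_1 = (1, 0, 4).
v_3 = A·v_2 = (2, 2, 6).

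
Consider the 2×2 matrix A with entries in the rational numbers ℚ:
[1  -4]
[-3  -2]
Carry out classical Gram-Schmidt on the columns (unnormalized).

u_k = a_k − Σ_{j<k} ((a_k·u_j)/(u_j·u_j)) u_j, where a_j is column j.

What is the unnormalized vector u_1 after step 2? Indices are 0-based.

Step 1: u_0 = a_0 = (1, -3).
Step 2: u_1 = a_1 − (1/5)·u_0 = (-21/5, -7/5).

u_1 = (-21/5, -7/5)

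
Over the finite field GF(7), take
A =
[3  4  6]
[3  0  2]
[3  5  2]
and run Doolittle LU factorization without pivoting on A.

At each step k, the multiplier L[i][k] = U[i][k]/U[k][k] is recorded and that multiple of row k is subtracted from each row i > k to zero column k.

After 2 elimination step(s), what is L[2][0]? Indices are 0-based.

k=0: U[0][0]=3
  eliminate (1,0): mult=1, new row 1: (0, 3, 3); set L[1][0]=1
  eliminate (2,0): mult=1, new row 2: (0, 1, 3); set L[2][0]=1
k=1: U[1][1]=3
  eliminate (2,1): mult=5, new row 2: (0, 0, 2); set L[2][1]=5

L[2][0] = 1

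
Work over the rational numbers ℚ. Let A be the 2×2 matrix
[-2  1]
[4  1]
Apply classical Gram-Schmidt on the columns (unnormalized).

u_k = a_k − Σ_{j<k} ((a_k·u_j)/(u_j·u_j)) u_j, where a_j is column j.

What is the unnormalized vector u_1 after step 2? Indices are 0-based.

u_1 = (6/5, 3/5)

Step 1: u_0 = a_0 = (-2, 4).
Step 2: u_1 = a_1 − (1/10)·u_0 = (6/5, 3/5).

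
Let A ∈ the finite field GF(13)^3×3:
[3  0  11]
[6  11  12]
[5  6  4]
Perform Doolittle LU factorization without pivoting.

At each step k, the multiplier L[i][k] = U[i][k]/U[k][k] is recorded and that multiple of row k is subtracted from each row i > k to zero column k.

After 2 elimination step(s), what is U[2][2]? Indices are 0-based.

U[2][2] = 12

k=0: U[0][0]=3
  eliminate (1,0): mult=2, new row 1: (0, 11, 3); set L[1][0]=2
  eliminate (2,0): mult=6, new row 2: (0, 6, 3); set L[2][0]=6
k=1: U[1][1]=11
  eliminate (2,1): mult=10, new row 2: (0, 0, 12); set L[2][1]=10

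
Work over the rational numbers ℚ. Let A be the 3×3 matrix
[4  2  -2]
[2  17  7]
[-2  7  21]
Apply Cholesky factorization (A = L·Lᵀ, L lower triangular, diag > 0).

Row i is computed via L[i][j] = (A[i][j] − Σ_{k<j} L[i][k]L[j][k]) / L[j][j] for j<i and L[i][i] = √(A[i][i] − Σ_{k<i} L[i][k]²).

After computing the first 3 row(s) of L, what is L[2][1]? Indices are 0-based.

Step 1: L[0][0] = √(4) = 2.
  L[1][0] = (2) / L[0][0] = 1.
Step 2: L[1][1] = √(16) = 4.
  L[2][0] = (-2) / L[0][0] = -1.
  L[2][1] = (8) / L[1][1] = 2.
Step 3: L[2][2] = √(16) = 4.

L[2][1] = 2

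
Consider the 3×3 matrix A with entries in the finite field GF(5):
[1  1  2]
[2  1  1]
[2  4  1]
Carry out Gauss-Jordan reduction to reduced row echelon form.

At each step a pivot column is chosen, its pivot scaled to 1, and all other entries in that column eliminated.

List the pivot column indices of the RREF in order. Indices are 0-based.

[1] R0 /= 1  ⇒  (1, 1, 2)
     R1 -= 2·R0  ⇒  (0, 4, 2)
     R2 -= 2·R0  ⇒  (0, 2, 2)
[2] R1 /= 4  ⇒  (0, 1, 3)
     R0 -= 1·R1  ⇒  (1, 0, 4)
     R2 -= 2·R1  ⇒  (0, 0, 1)
[3] R2 /= 1  ⇒  (0, 0, 1)
     R0 -= 4·R2  ⇒  (1, 0, 0)
     R1 -= 3·R2  ⇒  (0, 1, 0)

pivot columns: 0, 1, 2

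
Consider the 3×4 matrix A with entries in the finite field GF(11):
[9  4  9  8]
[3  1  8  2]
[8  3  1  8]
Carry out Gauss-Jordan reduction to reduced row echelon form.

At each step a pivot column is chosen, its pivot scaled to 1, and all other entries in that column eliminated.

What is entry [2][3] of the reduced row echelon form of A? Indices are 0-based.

pivot(0,0)=9: scale R0 → (1, 9, 1, 7)
  clear (1,0): R1 −= (3)R0 → (0, 7, 5, 3)
  clear (2,0): R2 −= (8)R0 → (0, 8, 4, 7)
pivot(1,1)=7: scale R1 → (0, 1, 7, 2)
  clear (0,1): R0 −= (9)R1 → (1, 0, 4, 0)
  clear (2,1): R2 −= (8)R1 → (0, 0, 3, 2)
pivot(2,2)=3: scale R2 → (0, 0, 1, 8)
  clear (0,2): R0 −= (4)R2 → (1, 0, 0, 1)
  clear (1,2): R1 −= (7)R2 → (0, 1, 0, 1)

M[2][3] = 8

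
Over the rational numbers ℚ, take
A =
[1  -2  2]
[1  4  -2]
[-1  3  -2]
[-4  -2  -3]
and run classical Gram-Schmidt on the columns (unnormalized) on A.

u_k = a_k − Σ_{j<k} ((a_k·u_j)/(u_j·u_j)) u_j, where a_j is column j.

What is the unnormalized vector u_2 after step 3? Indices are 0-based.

u_2 = (-21/289, -199/289, 184/289, -101/289)

Step 1: u_0 = a_0 = (1, 1, -1, -4).
Step 2: u_1 = a_1 − (7/19)·u_0 = (-45/19, 69/19, 64/19, -10/19).
Step 3: u_2 = a_2 − (14/19)·u_0 − (-163/289)·u_1 = (-21/289, -199/289, 184/289, -101/289).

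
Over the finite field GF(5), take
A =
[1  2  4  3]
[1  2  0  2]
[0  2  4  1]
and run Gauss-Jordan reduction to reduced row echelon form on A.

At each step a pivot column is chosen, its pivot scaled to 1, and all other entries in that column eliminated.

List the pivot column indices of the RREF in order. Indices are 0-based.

pivot columns: 0, 1, 2

step 1: normalize row 0 (÷1) = (1, 2, 4, 3)
  row 1: subtract 1×row0 = (0, 0, 1, 4)
step 2: exchange rows 1,2
step 2: normalize row 1 (÷2) = (0, 1, 2, 3)
  row 0: subtract 2×row1 = (1, 0, 0, 2)
step 3: normalize row 2 (÷1) = (0, 0, 1, 4)
  row 1: subtract 2×row2 = (0, 1, 0, 0)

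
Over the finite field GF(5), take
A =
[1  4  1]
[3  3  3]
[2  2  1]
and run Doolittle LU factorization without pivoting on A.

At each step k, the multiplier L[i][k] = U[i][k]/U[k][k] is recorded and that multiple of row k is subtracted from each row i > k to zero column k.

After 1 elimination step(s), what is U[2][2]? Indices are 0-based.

U[2][2] = 4

[col 0] pivot 1
  R1 -= 3*R0 → (0, 1, 0)  (L[1][0] := 3)
  R2 -= 2*R0 → (0, 4, 4)  (L[2][0] := 2)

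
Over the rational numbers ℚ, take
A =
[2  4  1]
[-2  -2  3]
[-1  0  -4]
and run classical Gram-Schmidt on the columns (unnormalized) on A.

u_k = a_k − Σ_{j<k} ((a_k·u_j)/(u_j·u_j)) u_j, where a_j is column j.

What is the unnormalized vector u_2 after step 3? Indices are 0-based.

Step 1: u_0 = a_0 = (2, -2, -1).
Step 2: u_1 = a_1 − (4/3)·u_0 = (4/3, 2/3, 4/3).
Step 3: u_2 = a_2 − (0)·u_0 − (-1/2)·u_1 = (5/3, 10/3, -10/3).

u_2 = (5/3, 10/3, -10/3)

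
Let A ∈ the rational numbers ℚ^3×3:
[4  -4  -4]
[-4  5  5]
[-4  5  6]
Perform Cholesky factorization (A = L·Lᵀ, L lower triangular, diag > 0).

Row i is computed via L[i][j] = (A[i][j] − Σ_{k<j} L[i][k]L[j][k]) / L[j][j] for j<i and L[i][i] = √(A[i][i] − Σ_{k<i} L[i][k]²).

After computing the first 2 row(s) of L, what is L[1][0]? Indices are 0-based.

Step 1: L[0][0] = √(4) = 2.
  L[1][0] = (-4) / L[0][0] = -2.
Step 2: L[1][1] = √(1) = 1.

L[1][0] = -2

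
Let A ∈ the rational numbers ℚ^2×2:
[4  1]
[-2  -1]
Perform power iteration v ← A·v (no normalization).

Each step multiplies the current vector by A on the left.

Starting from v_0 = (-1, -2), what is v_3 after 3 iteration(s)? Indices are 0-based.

v_3 = (-72, 32)

v_0 = (-1, -2).
v_1 = A·v_0 = (-6, 4).
v_2 = A·v_1 = (-20, 8).
v_3 = A·v_2 = (-72, 32).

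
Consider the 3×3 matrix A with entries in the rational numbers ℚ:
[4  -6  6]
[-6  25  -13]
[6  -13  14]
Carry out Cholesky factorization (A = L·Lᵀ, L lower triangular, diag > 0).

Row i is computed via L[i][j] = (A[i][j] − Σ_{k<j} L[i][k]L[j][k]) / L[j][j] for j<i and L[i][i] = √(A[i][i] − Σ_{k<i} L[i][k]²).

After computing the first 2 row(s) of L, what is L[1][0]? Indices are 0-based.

Step 1: L[0][0] = √(4) = 2.
  L[1][0] = (-6) / L[0][0] = -3.
Step 2: L[1][1] = √(16) = 4.

L[1][0] = -3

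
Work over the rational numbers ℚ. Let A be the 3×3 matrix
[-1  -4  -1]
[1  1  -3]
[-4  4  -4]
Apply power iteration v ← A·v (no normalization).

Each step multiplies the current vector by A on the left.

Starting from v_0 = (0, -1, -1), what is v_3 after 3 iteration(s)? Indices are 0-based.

v_0 = (0, -1, -1).
v_1 = A·v_0 = (5, 2, 0).
v_2 = A·v_1 = (-13, 7, -12).
v_3 = A·v_2 = (-3, 30, 128).

v_3 = (-3, 30, 128)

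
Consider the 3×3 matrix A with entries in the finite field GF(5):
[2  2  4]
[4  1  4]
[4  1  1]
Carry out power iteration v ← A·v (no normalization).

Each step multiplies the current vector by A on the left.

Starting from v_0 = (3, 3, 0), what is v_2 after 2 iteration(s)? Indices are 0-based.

v_0 = (3, 3, 0).
v_1 = A·v_0 = (2, 0, 0).
v_2 = A·v_1 = (4, 3, 3).

v_2 = (4, 3, 3)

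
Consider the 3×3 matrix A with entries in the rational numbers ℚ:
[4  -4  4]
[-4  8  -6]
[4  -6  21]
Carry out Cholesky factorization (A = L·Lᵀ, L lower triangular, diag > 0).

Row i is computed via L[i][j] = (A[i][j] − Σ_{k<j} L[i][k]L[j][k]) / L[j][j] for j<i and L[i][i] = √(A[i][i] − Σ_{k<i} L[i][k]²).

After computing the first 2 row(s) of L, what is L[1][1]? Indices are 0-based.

Step 1: L[0][0] = √(4) = 2.
  L[1][0] = (-4) / L[0][0] = -2.
Step 2: L[1][1] = √(4) = 2.

L[1][1] = 2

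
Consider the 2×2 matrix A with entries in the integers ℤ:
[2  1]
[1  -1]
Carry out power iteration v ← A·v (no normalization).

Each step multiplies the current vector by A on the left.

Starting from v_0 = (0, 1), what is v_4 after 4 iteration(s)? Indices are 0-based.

v_4 = (7, 5)

v_0 = (0, 1).
v_1 = A·v_0 = (1, -1).
v_2 = A·v_1 = (1, 2).
v_3 = A·v_2 = (4, -1).
v_4 = A·v_3 = (7, 5).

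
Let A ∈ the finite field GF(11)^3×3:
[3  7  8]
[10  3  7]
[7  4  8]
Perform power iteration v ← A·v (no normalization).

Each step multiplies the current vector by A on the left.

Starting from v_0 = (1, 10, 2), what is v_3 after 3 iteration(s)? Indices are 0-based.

v_0 = (1, 10, 2).
v_1 = A·v_0 = (1, 10, 8).
v_2 = A·v_1 = (5, 8, 1).
v_3 = A·v_2 = (2, 4, 9).

v_3 = (2, 4, 9)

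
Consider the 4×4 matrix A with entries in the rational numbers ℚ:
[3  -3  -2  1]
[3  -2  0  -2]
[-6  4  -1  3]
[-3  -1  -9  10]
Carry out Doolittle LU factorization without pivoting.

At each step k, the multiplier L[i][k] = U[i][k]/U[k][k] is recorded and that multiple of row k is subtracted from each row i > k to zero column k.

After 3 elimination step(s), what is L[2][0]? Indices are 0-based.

L[2][0] = -2

k=0: U[0][0]=3
  eliminate (1,0): mult=1, new row 1: (0, 1, 2, -3); set L[1][0]=1
  eliminate (2,0): mult=-2, new row 2: (0, -2, -5, 5); set L[2][0]=-2
  eliminate (3,0): mult=-1, new row 3: (0, -4, -11, 11); set L[3][0]=-1
k=1: U[1][1]=1
  eliminate (2,1): mult=-2, new row 2: (0, 0, -1, -1); set L[2][1]=-2
  eliminate (3,1): mult=-4, new row 3: (0, 0, -3, -1); set L[3][1]=-4
k=2: U[2][2]=-1
  eliminate (3,2): mult=3, new row 3: (0, 0, 0, 2); set L[3][2]=3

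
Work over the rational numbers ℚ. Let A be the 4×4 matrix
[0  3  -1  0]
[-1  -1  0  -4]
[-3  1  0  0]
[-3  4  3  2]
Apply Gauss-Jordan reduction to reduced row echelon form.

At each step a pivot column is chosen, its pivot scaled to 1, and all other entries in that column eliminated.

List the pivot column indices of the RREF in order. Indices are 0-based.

step 1: exchange rows 0,1
step 1: normalize row 0 (÷-1) = (1, 1, 0, 4)
  row 2: subtract -3×row0 = (0, 4, 0, 12)
  row 3: subtract -3×row0 = (0, 7, 3, 14)
step 2: normalize row 1 (÷3) = (0, 1, -1/3, 0)
  row 0: subtract 1×row1 = (1, 0, 1/3, 4)
  row 2: subtract 4×row1 = (0, 0, 4/3, 12)
  row 3: subtract 7×row1 = (0, 0, 16/3, 14)
step 3: normalize row 2 (÷4/3) = (0, 0, 1, 9)
  row 0: subtract 1/3×row2 = (1, 0, 0, 1)
  row 1: subtract -1/3×row2 = (0, 1, 0, 3)
  row 3: subtract 16/3×row2 = (0, 0, 0, -34)
step 4: normalize row 3 (÷-34) = (0, 0, 0, 1)
  row 0: subtract 1×row3 = (1, 0, 0, 0)
  row 1: subtract 3×row3 = (0, 1, 0, 0)
  row 2: subtract 9×row3 = (0, 0, 1, 0)

pivot columns: 0, 1, 2, 3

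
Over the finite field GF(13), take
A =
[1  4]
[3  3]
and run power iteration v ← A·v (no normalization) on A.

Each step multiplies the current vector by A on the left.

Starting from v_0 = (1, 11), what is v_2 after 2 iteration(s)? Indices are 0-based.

v_0 = (1, 11).
v_1 = A·v_0 = (6, 10).
v_2 = A·v_1 = (7, 9).

v_2 = (7, 9)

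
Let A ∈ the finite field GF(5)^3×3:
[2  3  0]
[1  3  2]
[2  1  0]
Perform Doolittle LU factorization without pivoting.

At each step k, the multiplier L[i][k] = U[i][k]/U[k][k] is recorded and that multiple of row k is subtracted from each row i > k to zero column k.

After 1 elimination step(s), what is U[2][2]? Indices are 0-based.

k=0: U[0][0]=2
  eliminate (1,0): mult=3, new row 1: (0, 4, 2); set L[1][0]=3
  eliminate (2,0): mult=1, new row 2: (0, 3, 0); set L[2][0]=1

U[2][2] = 0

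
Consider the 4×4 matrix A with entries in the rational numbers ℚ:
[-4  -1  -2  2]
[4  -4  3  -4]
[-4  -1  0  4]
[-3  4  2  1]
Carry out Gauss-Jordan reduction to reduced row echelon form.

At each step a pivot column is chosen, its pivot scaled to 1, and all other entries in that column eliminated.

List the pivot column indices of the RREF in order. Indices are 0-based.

pivot columns: 0, 1, 2, 3

[1] R0 /= -4  ⇒  (1, 1/4, 1/2, -1/2)
     R1 -= 4·R0  ⇒  (0, -5, 1, -2)
     R2 -= -4·R0  ⇒  (0, 0, 2, 2)
     R3 -= -3·R0  ⇒  (0, 19/4, 7/2, -1/2)
[2] R1 /= -5  ⇒  (0, 1, -1/5, 2/5)
     R0 -= 1/4·R1  ⇒  (1, 0, 11/20, -3/5)
     R3 -= 19/4·R1  ⇒  (0, 0, 89/20, -12/5)
[3] R2 /= 2  ⇒  (0, 0, 1, 1)
     R0 -= 11/20·R2  ⇒  (1, 0, 0, -23/20)
     R1 -= -1/5·R2  ⇒  (0, 1, 0, 3/5)
     R3 -= 89/20·R2  ⇒  (0, 0, 0, -137/20)
[4] R3 /= -137/20  ⇒  (0, 0, 0, 1)
     R0 -= -23/20·R3  ⇒  (1, 0, 0, 0)
     R1 -= 3/5·R3  ⇒  (0, 1, 0, 0)
     R2 -= 1·R3  ⇒  (0, 0, 1, 0)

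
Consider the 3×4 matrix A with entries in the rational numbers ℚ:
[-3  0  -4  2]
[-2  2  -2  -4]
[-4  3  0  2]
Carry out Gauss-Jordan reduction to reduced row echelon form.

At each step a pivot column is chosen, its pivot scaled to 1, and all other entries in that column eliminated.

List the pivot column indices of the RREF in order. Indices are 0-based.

[1] R0 /= -3  ⇒  (1, 0, 4/3, -2/3)
     R1 -= -2·R0  ⇒  (0, 2, 2/3, -16/3)
     R2 -= -4·R0  ⇒  (0, 3, 16/3, -2/3)
[2] R1 /= 2  ⇒  (0, 1, 1/3, -8/3)
     R2 -= 3·R1  ⇒  (0, 0, 13/3, 22/3)
[3] R2 /= 13/3  ⇒  (0, 0, 1, 22/13)
     R0 -= 4/3·R2  ⇒  (1, 0, 0, -38/13)
     R1 -= 1/3·R2  ⇒  (0, 1, 0, -42/13)

pivot columns: 0, 1, 2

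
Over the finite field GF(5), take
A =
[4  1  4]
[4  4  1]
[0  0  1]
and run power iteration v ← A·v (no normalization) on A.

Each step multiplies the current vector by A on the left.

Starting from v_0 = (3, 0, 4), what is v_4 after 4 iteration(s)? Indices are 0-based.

v_4 = (4, 2, 4)

v_0 = (3, 0, 4).
v_1 = A·v_0 = (3, 1, 4).
v_2 = A·v_1 = (4, 0, 4).
v_3 = A·v_2 = (2, 0, 4).
v_4 = A·v_3 = (4, 2, 4).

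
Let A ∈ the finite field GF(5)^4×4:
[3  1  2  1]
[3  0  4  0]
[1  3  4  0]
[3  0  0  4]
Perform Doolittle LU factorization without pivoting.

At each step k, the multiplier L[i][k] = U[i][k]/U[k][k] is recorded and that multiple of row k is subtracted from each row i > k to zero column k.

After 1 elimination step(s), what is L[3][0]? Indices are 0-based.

k=0: U[0][0]=3
  eliminate (1,0): mult=1, new row 1: (0, 4, 2, 4); set L[1][0]=1
  eliminate (2,0): mult=2, new row 2: (0, 1, 0, 3); set L[2][0]=2
  eliminate (3,0): mult=1, new row 3: (0, 4, 3, 3); set L[3][0]=1

L[3][0] = 1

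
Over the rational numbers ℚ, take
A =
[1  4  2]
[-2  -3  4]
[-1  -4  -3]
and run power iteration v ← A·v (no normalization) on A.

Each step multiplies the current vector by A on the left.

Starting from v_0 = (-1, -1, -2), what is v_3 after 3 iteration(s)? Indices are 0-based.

v_0 = (-1, -1, -2).
v_1 = A·v_0 = (-9, -3, 11).
v_2 = A·v_1 = (1, 71, -12).
v_3 = A·v_2 = (261, -263, -249).

v_3 = (261, -263, -249)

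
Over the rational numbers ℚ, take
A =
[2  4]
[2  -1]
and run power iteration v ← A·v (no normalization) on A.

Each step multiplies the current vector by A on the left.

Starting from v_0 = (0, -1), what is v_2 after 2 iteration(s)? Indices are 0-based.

v_2 = (-4, -9)

v_0 = (0, -1).
v_1 = A·v_0 = (-4, 1).
v_2 = A·v_1 = (-4, -9).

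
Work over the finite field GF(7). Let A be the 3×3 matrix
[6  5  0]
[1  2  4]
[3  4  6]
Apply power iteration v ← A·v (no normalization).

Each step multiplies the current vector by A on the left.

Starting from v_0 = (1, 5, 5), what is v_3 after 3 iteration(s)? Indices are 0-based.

v_3 = (1, 4, 0)

v_0 = (1, 5, 5).
v_1 = A·v_0 = (3, 3, 4).
v_2 = A·v_1 = (5, 4, 3).
v_3 = A·v_2 = (1, 4, 0).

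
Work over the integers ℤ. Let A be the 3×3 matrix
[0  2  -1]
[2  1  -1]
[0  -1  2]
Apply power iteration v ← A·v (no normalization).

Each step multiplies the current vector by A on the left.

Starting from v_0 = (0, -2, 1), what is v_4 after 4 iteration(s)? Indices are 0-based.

v_0 = (0, -2, 1).
v_1 = A·v_0 = (-5, -3, 4).
v_2 = A·v_1 = (-10, -17, 11).
v_3 = A·v_2 = (-45, -48, 39).
v_4 = A·v_3 = (-135, -177, 126).

v_4 = (-135, -177, 126)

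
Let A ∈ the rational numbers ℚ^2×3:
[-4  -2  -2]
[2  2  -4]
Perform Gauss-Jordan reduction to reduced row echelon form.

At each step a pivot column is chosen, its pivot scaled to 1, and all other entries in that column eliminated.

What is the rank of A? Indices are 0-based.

step 1: normalize row 0 (÷-4) = (1, 1/2, 1/2)
  row 1: subtract 2×row0 = (0, 1, -5)
step 2: normalize row 1 (÷1) = (0, 1, -5)
  row 0: subtract 1/2×row1 = (1, 0, 3)

rank = 2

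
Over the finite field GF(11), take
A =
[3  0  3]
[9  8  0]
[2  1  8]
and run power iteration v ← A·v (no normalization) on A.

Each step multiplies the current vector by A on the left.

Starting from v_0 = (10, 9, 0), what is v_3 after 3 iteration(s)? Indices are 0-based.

v_0 = (10, 9, 0).
v_1 = A·v_0 = (8, 8, 7).
v_2 = A·v_1 = (1, 4, 3).
v_3 = A·v_2 = (1, 8, 8).

v_3 = (1, 8, 8)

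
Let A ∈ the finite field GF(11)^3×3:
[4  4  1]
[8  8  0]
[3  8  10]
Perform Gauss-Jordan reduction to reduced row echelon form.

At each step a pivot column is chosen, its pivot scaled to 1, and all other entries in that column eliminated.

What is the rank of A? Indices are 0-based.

rank = 3

pivot(0,0)=4: scale R0 → (1, 1, 3)
  clear (1,0): R1 −= (8)R0 → (0, 0, 9)
  clear (2,0): R2 −= (3)R0 → (0, 5, 1)
pivot(1,1): swap R1↔R2
pivot(1,1)=5: scale R1 → (0, 1, 9)
  clear (0,1): R0 −= (1)R1 → (1, 0, 5)
pivot(2,2)=9: scale R2 → (0, 0, 1)
  clear (0,2): R0 −= (5)R2 → (1, 0, 0)
  clear (1,2): R1 −= (9)R2 → (0, 1, 0)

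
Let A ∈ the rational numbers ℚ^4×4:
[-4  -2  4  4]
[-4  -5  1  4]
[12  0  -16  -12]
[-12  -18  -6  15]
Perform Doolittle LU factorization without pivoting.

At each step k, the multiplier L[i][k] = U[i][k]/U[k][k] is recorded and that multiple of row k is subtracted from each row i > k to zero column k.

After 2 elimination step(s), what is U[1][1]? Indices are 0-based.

U[1][1] = -3

[col 0] pivot -4
  R1 -= 1*R0 → (0, -3, -3, 0)  (L[1][0] := 1)
  R2 -= -3*R0 → (0, -6, -4, 0)  (L[2][0] := -3)
  R3 -= 3*R0 → (0, -12, -18, 3)  (L[3][0] := 3)
[col 1] pivot -3
  R2 -= 2*R1 → (0, 0, 2, 0)  (L[2][1] := 2)
  R3 -= 4*R1 → (0, 0, -6, 3)  (L[3][1] := 4)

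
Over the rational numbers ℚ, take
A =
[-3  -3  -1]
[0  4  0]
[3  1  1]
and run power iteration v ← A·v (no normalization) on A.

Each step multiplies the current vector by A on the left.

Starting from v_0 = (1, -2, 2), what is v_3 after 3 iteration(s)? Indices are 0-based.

v_0 = (1, -2, 2).
v_1 = A·v_0 = (1, -8, 3).
v_2 = A·v_1 = (18, -32, -2).
v_3 = A·v_2 = (44, -128, 20).

v_3 = (44, -128, 20)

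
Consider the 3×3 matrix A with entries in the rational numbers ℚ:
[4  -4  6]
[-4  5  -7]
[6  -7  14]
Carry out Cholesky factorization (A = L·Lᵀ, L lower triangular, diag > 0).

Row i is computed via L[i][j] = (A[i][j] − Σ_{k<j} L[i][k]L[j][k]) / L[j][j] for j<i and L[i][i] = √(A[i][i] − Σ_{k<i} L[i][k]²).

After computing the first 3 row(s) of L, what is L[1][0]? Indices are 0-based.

Step 1: L[0][0] = √(4) = 2.
  L[1][0] = (-4) / L[0][0] = -2.
Step 2: L[1][1] = √(1) = 1.
  L[2][0] = (6) / L[0][0] = 3.
  L[2][1] = (-1) / L[1][1] = -1.
Step 3: L[2][2] = √(4) = 2.

L[1][0] = -2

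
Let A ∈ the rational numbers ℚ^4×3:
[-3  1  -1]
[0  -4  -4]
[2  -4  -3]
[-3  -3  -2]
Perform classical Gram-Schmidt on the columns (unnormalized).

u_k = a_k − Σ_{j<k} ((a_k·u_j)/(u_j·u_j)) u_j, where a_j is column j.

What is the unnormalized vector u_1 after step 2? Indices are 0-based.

Step 1: u_0 = a_0 = (-3, 0, 2, -3).
Step 2: u_1 = a_1 − (-1/11)·u_0 = (8/11, -4, -42/11, -36/11).

u_1 = (8/11, -4, -42/11, -36/11)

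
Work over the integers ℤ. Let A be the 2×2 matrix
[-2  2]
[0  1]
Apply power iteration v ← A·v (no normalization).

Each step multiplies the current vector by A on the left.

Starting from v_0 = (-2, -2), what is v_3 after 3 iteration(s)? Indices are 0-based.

v_3 = (4, -2)

v_0 = (-2, -2).
v_1 = A·v_0 = (0, -2).
v_2 = A·v_1 = (-4, -2).
v_3 = A·v_2 = (4, -2).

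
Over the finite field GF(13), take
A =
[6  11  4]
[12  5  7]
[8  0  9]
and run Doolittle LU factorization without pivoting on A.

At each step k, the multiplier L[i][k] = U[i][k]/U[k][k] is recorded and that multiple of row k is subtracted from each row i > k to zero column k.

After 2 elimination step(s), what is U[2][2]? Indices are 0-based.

U[2][2] = 3

[col 0] pivot 6
  R1 -= 2*R0 → (0, 9, 12)  (L[1][0] := 2)
  R2 -= 10*R0 → (0, 7, 8)  (L[2][0] := 10)
[col 1] pivot 9
  R2 -= 8*R1 → (0, 0, 3)  (L[2][1] := 8)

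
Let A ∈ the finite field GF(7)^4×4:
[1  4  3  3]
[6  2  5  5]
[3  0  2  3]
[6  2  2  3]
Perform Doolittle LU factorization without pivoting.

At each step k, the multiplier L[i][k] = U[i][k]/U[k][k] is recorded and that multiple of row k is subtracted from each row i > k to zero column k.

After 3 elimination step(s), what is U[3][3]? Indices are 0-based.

U[3][3] = 6

[col 0] pivot 1
  R1 -= 6*R0 → (0, 6, 1, 1)  (L[1][0] := 6)
  R2 -= 3*R0 → (0, 2, 0, 1)  (L[2][0] := 3)
  R3 -= 6*R0 → (0, 6, 5, 6)  (L[3][0] := 6)
[col 1] pivot 6
  R2 -= 5*R1 → (0, 0, 2, 3)  (L[2][1] := 5)
  R3 -= 1*R1 → (0, 0, 4, 5)  (L[3][1] := 1)
[col 2] pivot 2
  R3 -= 2*R2 → (0, 0, 0, 6)  (L[3][2] := 2)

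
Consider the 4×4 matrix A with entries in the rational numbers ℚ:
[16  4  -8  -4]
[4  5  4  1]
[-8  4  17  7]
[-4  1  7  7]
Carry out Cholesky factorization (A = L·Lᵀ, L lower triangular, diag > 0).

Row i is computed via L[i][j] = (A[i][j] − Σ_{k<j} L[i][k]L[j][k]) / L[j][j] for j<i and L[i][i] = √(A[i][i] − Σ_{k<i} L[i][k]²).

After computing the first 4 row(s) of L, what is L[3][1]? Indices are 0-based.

L[3][1] = 1

Step 1: L[0][0] = √(16) = 4.
  L[1][0] = (4) / L[0][0] = 1.
Step 2: L[1][1] = √(4) = 2.
  L[2][0] = (-8) / L[0][0] = -2.
  L[2][1] = (6) / L[1][1] = 3.
Step 3: L[2][2] = √(4) = 2.
  L[3][0] = (-4) / L[0][0] = -1.
  L[3][1] = (2) / L[1][1] = 1.
  L[3][2] = (2) / L[2][2] = 1.
Step 4: L[3][3] = √(4) = 2.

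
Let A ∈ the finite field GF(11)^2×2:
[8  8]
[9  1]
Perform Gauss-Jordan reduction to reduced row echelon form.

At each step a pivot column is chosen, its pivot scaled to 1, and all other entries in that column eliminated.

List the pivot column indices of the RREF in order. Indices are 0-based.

step 1: normalize row 0 (÷8) = (1, 1)
  row 1: subtract 9×row0 = (0, 3)
step 2: normalize row 1 (÷3) = (0, 1)
  row 0: subtract 1×row1 = (1, 0)

pivot columns: 0, 1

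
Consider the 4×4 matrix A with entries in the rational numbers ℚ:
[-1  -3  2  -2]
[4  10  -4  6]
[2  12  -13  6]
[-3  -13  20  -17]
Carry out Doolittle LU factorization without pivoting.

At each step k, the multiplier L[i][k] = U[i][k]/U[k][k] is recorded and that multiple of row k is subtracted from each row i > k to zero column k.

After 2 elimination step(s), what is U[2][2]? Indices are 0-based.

k=0: U[0][0]=-1
  eliminate (1,0): mult=-4, new row 1: (0, -2, 4, -2); set L[1][0]=-4
  eliminate (2,0): mult=-2, new row 2: (0, 6, -9, 2); set L[2][0]=-2
  eliminate (3,0): mult=3, new row 3: (0, -4, 14, -11); set L[3][0]=3
k=1: U[1][1]=-2
  eliminate (2,1): mult=-3, new row 2: (0, 0, 3, -4); set L[2][1]=-3
  eliminate (3,1): mult=2, new row 3: (0, 0, 6, -7); set L[3][1]=2

U[2][2] = 3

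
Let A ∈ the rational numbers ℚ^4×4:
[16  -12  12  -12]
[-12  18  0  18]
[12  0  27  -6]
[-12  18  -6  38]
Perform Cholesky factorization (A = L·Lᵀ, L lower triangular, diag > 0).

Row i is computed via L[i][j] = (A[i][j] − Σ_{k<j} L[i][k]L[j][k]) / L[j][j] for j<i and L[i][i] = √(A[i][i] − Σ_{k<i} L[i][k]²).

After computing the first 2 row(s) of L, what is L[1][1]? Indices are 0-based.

Step 1: L[0][0] = √(16) = 4.
  L[1][0] = (-12) / L[0][0] = -3.
Step 2: L[1][1] = √(9) = 3.

L[1][1] = 3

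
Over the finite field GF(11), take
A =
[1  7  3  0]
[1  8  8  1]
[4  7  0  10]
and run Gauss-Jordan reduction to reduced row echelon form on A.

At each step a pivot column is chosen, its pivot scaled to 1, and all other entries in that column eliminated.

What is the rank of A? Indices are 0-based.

rank = 3

[1] R0 /= 1  ⇒  (1, 7, 3, 0)
     R1 -= 1·R0  ⇒  (0, 1, 5, 1)
     R2 -= 4·R0  ⇒  (0, 1, 10, 10)
[2] R1 /= 1  ⇒  (0, 1, 5, 1)
     R0 -= 7·R1  ⇒  (1, 0, 1, 4)
     R2 -= 1·R1  ⇒  (0, 0, 5, 9)
[3] R2 /= 5  ⇒  (0, 0, 1, 4)
     R0 -= 1·R2  ⇒  (1, 0, 0, 0)
     R1 -= 5·R2  ⇒  (0, 1, 0, 3)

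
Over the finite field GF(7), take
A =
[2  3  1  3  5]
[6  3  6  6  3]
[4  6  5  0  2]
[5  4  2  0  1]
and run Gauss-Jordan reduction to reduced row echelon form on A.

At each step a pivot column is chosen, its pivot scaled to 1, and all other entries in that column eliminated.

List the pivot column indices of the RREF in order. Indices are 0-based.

pivot(0,0)=2: scale R0 → (1, 5, 4, 5, 6)
  clear (1,0): R1 −= (6)R0 → (0, 1, 3, 4, 2)
  clear (2,0): R2 −= (4)R0 → (0, 0, 3, 1, 6)
  clear (3,0): R3 −= (5)R0 → (0, 0, 3, 3, 6)
pivot(1,1)=1: scale R1 → (0, 1, 3, 4, 2)
  clear (0,1): R0 −= (5)R1 → (1, 0, 3, 6, 3)
pivot(2,2)=3: scale R2 → (0, 0, 1, 5, 2)
  clear (0,2): R0 −= (3)R2 → (1, 0, 0, 5, 4)
  clear (1,2): R1 −= (3)R2 → (0, 1, 0, 3, 3)
  clear (3,2): R3 −= (3)R2 → (0, 0, 0, 2, 0)
pivot(3,3)=2: scale R3 → (0, 0, 0, 1, 0)
  clear (0,3): R0 −= (5)R3 → (1, 0, 0, 0, 4)
  clear (1,3): R1 −= (3)R3 → (0, 1, 0, 0, 3)
  clear (2,3): R2 −= (5)R3 → (0, 0, 1, 0, 2)

pivot columns: 0, 1, 2, 3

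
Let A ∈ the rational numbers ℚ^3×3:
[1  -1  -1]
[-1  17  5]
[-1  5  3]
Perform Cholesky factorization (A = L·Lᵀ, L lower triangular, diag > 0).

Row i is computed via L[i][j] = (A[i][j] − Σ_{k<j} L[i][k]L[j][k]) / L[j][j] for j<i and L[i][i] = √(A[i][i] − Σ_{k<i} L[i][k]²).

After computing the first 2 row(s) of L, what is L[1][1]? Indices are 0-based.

L[1][1] = 4

Step 1: L[0][0] = √(1) = 1.
  L[1][0] = (-1) / L[0][0] = -1.
Step 2: L[1][1] = √(16) = 4.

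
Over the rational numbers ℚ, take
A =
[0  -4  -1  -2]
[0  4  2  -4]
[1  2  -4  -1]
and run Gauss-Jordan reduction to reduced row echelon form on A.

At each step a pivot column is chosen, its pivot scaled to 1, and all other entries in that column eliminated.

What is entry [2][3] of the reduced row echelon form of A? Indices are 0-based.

M[2][3] = -6

step 1: exchange rows 0,2
step 1: normalize row 0 (÷1) = (1, 2, -4, -1)
step 2: normalize row 1 (÷4) = (0, 1, 1/2, -1)
  row 0: subtract 2×row1 = (1, 0, -5, 1)
  row 2: subtract -4×row1 = (0, 0, 1, -6)
step 3: normalize row 2 (÷1) = (0, 0, 1, -6)
  row 0: subtract -5×row2 = (1, 0, 0, -29)
  row 1: subtract 1/2×row2 = (0, 1, 0, 2)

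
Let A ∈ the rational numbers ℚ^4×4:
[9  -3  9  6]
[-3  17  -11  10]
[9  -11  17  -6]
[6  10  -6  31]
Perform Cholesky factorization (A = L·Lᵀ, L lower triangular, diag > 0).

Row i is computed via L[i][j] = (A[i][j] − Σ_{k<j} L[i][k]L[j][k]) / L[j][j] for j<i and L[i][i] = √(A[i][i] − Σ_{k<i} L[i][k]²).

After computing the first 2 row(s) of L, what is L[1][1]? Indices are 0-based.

L[1][1] = 4

Step 1: L[0][0] = √(9) = 3.
  L[1][0] = (-3) / L[0][0] = -1.
Step 2: L[1][1] = √(16) = 4.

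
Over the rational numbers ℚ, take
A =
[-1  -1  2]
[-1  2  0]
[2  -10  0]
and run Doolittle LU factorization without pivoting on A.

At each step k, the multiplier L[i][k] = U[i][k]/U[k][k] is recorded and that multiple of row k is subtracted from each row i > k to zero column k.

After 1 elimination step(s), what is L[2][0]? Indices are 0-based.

L[2][0] = -2

Step 1: pivot at (0,0) is -1.
  row1 ← row1 − (1)·row0  ⇒  L[1][0]=1, U row1=(0, 3, -2)
  row2 ← row2 − (-2)·row0  ⇒  L[2][0]=-2, U row2=(0, -12, 4)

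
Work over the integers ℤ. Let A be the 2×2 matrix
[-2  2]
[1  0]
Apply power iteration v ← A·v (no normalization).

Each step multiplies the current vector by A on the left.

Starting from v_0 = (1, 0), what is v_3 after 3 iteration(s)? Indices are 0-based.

v_3 = (-16, 6)

v_0 = (1, 0).
v_1 = A·v_0 = (-2, 1).
v_2 = A·v_1 = (6, -2).
v_3 = A·v_2 = (-16, 6).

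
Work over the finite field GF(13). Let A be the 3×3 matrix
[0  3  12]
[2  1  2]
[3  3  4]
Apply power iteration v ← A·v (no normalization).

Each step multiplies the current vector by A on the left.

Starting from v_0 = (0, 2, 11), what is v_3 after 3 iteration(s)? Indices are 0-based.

v_3 = (7, 9, 6)

v_0 = (0, 2, 11).
v_1 = A·v_0 = (8, 11, 11).
v_2 = A·v_1 = (9, 10, 10).
v_3 = A·v_2 = (7, 9, 6).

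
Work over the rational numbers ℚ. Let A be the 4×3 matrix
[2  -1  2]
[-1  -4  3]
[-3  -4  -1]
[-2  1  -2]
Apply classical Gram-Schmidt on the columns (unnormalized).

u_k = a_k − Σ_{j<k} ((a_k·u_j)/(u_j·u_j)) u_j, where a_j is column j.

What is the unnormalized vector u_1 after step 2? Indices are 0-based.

u_1 = (-7/3, -10/3, -2, 7/3)

Step 1: u_0 = a_0 = (2, -1, -3, -2).
Step 2: u_1 = a_1 − (2/3)·u_0 = (-7/3, -10/3, -2, 7/3).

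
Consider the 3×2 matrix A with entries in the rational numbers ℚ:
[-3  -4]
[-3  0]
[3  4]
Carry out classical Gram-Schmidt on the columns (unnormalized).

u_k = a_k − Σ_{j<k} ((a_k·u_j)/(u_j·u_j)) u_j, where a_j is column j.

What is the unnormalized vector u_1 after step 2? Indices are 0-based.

u_1 = (-4/3, 8/3, 4/3)

Step 1: u_0 = a_0 = (-3, -3, 3).
Step 2: u_1 = a_1 − (8/9)·u_0 = (-4/3, 8/3, 4/3).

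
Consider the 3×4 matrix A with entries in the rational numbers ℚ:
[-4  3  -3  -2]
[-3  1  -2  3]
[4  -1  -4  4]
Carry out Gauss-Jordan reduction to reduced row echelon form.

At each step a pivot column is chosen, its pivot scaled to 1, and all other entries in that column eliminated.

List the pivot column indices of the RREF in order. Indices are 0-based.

pivot columns: 0, 1, 2

[1] R0 /= -4  ⇒  (1, -3/4, 3/4, 1/2)
     R1 -= -3·R0  ⇒  (0, -5/4, 1/4, 9/2)
     R2 -= 4·R0  ⇒  (0, 2, -7, 2)
[2] R1 /= -5/4  ⇒  (0, 1, -1/5, -18/5)
     R0 -= -3/4·R1  ⇒  (1, 0, 3/5, -11/5)
     R2 -= 2·R1  ⇒  (0, 0, -33/5, 46/5)
[3] R2 /= -33/5  ⇒  (0, 0, 1, -46/33)
     R0 -= 3/5·R2  ⇒  (1, 0, 0, -15/11)
     R1 -= -1/5·R2  ⇒  (0, 1, 0, -128/33)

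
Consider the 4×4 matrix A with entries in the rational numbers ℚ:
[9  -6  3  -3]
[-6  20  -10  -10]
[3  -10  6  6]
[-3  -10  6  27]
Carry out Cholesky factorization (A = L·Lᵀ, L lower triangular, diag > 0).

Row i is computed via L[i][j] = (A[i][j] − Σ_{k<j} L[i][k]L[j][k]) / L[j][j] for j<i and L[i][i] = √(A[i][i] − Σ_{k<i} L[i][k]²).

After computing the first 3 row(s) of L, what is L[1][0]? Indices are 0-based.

Step 1: L[0][0] = √(9) = 3.
  L[1][0] = (-6) / L[0][0] = -2.
Step 2: L[1][1] = √(16) = 4.
  L[2][0] = (3) / L[0][0] = 1.
  L[2][1] = (-8) / L[1][1] = -2.
Step 3: L[2][2] = √(1) = 1.

L[1][0] = -2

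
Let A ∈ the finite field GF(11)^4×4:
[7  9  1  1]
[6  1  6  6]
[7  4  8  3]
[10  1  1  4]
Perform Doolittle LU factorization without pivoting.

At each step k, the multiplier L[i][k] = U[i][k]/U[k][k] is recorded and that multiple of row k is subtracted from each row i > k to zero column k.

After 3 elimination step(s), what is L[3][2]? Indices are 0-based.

k=0: U[0][0]=7
  eliminate (1,0): mult=4, new row 1: (0, 9, 2, 2); set L[1][0]=4
  eliminate (2,0): mult=1, new row 2: (0, 6, 7, 2); set L[2][0]=1
  eliminate (3,0): mult=3, new row 3: (0, 7, 9, 1); set L[3][0]=3
k=1: U[1][1]=9
  eliminate (2,1): mult=8, new row 2: (0, 0, 2, 8); set L[2][1]=8
  eliminate (3,1): mult=2, new row 3: (0, 0, 5, 8); set L[3][1]=2
k=2: U[2][2]=2
  eliminate (3,2): mult=8, new row 3: (0, 0, 0, 10); set L[3][2]=8

L[3][2] = 8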